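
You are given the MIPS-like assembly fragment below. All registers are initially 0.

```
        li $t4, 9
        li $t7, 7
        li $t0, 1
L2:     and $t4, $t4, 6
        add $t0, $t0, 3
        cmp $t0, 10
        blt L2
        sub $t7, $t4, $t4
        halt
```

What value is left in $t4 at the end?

0

after li $t4, 9: $t4=9
after li $t7, 7: $t7=7
after li $t0, 1: $t0=1
after and $t4, $t4, 6: $t4=9&6=0
after add $t0, $t0, 3: $t0=1+3=4
cmp $t0, 10  (cmp 4,10)
blt L2: taken
after and $t4, $t4, 6: $t4=0&6=0
after add $t0, $t0, 3: $t0=4+3=7
cmp $t0, 10  (cmp 7,10)
blt L2: taken
after and $t4, $t4, 6: $t4=0&6=0
after add $t0, $t0, 3: $t0=7+3=10
cmp $t0, 10  (cmp 10,10)
blt L2: not taken
after sub $t7, $t4, $t4: $t7=0-0=0
halt.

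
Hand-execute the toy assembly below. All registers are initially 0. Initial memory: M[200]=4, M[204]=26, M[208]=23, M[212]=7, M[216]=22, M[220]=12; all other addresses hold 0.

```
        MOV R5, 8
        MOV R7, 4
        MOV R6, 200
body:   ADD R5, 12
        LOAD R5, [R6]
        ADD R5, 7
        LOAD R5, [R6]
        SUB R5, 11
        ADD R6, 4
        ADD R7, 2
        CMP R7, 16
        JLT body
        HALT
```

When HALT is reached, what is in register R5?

1

after MOV R5, 8: R5=8
after MOV R7, 4: R7=4
after MOV R6, 200: R6=200
after ADD R5, 12: R5=8+12=20
after LOAD R5, [R6]: R5=M[200]=4
after ADD R5, 7: R5=4+7=11
after LOAD R5, [R6]: R5=M[200]=4
after SUB R5, 11: R5=4-11=-7
after ADD R6, 4: R6=200+4=204
after ADD R7, 2: R7=4+2=6
CMP R7, 16  (cmp 6,16)
JLT body: taken
after ADD R5, 12: R5=(-7)+12=5
after LOAD R5, [R6]: R5=M[204]=26
after ADD R5, 7: R5=26+7=33
after LOAD R5, [R6]: R5=M[204]=26
after SUB R5, 11: R5=26-11=15
after ADD R6, 4: R6=204+4=208
after ADD R7, 2: R7=6+2=8
CMP R7, 16  (cmp 8,16)
JLT body: taken
after ADD R5, 12: R5=15+12=27
after LOAD R5, [R6]: R5=M[208]=23
after ADD R5, 7: R5=23+7=30
after LOAD R5, [R6]: R5=M[208]=23
after SUB R5, 11: R5=23-11=12
after ADD R6, 4: R6=208+4=212
after ADD R7, 2: R7=8+2=10
CMP R7, 16  (cmp 10,16)
JLT body: taken
after ADD R5, 12: R5=12+12=24
after LOAD R5, [R6]: R5=M[212]=7
after ADD R5, 7: R5=7+7=14
after LOAD R5, [R6]: R5=M[212]=7
after SUB R5, 11: R5=7-11=-4
after ADD R6, 4: R6=212+4=216
after ADD R7, 2: R7=10+2=12
CMP R7, 16  (cmp 12,16)
JLT body: taken
after ADD R5, 12: R5=(-4)+12=8
after LOAD R5, [R6]: R5=M[216]=22
after ADD R5, 7: R5=22+7=29
after LOAD R5, [R6]: R5=M[216]=22
after SUB R5, 11: R5=22-11=11
after ADD R6, 4: R6=216+4=220
after ADD R7, 2: R7=12+2=14
CMP R7, 16  (cmp 14,16)
JLT body: taken
after ADD R5, 12: R5=11+12=23
after LOAD R5, [R6]: R5=M[220]=12
after ADD R5, 7: R5=12+7=19
after LOAD R5, [R6]: R5=M[220]=12
after SUB R5, 11: R5=12-11=1
after ADD R6, 4: R6=220+4=224
after ADD R7, 2: R7=14+2=16
CMP R7, 16  (cmp 16,16)
JLT body: not taken
halt.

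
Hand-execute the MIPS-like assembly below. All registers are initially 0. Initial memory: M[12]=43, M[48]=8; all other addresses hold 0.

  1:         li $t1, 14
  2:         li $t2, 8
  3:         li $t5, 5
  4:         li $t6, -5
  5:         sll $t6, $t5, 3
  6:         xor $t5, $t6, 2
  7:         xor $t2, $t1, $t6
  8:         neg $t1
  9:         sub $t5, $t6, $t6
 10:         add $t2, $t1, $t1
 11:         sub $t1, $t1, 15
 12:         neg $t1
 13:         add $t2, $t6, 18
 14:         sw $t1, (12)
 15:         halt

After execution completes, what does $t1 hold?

29

li $t1, 14 → $t1=14
li $t2, 8 → $t2=8
li $t5, 5 → $t5=5
li $t6, -5 → $t6=-5
sll $t6, $t5, 3 → $t6=5<<3=40
xor $t5, $t6, 2 → $t5=40^2=42
xor $t2, $t1, $t6 → $t2=14^40=38
neg $t1 → $t1=-(14)=-14
sub $t5, $t6, $t6 → $t5=40-40=0
add $t2, $t1, $t1 → $t2=(-14)+(-14)=-28
sub $t1, $t1, 15 → $t1=(-14)-15=-29
neg $t1 → $t1=-(-29)=29
add $t2, $t6, 18 → $t2=40+18=58
sw $t1, (12) → M[12]=29
halt.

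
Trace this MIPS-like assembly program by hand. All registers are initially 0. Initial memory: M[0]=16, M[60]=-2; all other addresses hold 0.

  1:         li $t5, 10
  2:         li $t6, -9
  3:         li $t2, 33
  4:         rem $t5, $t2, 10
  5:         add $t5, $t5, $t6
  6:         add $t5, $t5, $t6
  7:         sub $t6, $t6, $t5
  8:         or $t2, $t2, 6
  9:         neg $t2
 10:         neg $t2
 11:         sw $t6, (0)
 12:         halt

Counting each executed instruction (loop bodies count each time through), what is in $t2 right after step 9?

-39

after li $t5, 10: $t5=10
after li $t6, -9: $t6=-9
after li $t2, 33: $t2=33
after rem $t5, $t2, 10: $t5=33%10=3
after add $t5, $t5, $t6: $t5=3+(-9)=-6
after add $t5, $t5, $t6: $t5=(-6)+(-9)=-15
after sub $t6, $t6, $t5: $t6=(-9)-(-15)=6
after or $t2, $t2, 6: $t2=33|6=39
after neg $t2: $t2=-(39)=-39
After step 9: $t2 = -39.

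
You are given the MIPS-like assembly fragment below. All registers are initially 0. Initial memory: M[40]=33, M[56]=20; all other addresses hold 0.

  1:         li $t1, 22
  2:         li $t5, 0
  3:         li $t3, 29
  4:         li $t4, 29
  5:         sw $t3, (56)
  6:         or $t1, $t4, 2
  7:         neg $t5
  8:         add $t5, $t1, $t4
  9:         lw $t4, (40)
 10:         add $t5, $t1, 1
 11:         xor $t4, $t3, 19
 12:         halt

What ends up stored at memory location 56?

29

$t1=22
$t5=0
$t3=29
$t4=29
sw $t3, (56) → M[56]=29
$t1=29|2=31
$t5=-(0)=0
$t5=31+29=60
$t4=M[40]=33
$t5=31+1=32
$t4=29^19=14
halt.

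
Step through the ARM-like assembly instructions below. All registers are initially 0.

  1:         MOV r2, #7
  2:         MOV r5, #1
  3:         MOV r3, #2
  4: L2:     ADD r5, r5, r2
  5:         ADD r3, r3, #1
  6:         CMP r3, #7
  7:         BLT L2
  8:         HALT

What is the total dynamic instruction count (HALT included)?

MOV r2, #7 → r2=7
MOV r5, #1 → r5=1
MOV r3, #2 → r3=2
ADD r5, r5, r2 → r5=1+7=8
ADD r3, r3, #1 → r3=2+1=3
CMP r3, #7  (cmp 3,7)
BLT L2: taken
ADD r5, r5, r2 → r5=8+7=15
ADD r3, r3, #1 → r3=3+1=4
CMP r3, #7  (cmp 4,7)
BLT L2: taken
ADD r5, r5, r2 → r5=15+7=22
ADD r3, r3, #1 → r3=4+1=5
CMP r3, #7  (cmp 5,7)
BLT L2: taken
ADD r5, r5, r2 → r5=22+7=29
ADD r3, r3, #1 → r3=5+1=6
CMP r3, #7  (cmp 6,7)
BLT L2: taken
ADD r5, r5, r2 → r5=29+7=36
ADD r3, r3, #1 → r3=6+1=7
CMP r3, #7  (cmp 7,7)
BLT L2: not taken
halt.
Total executed instructions: 24.

24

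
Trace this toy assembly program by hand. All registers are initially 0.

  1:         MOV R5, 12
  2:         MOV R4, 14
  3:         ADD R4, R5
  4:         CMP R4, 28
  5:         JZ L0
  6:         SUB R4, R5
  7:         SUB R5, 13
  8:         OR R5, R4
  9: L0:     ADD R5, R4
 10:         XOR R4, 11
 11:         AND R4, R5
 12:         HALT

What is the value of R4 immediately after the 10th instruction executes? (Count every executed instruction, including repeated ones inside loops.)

5

R5=12
R4=14
R4=14+12=26
CMP R4, 28  (cmp 26,28)
JZ L0: not taken
R4=26-12=14
R5=12-13=-1
R5=(-1)|14=-1
R5=(-1)+14=13
R4=14^11=5
After step 10: R4 = 5.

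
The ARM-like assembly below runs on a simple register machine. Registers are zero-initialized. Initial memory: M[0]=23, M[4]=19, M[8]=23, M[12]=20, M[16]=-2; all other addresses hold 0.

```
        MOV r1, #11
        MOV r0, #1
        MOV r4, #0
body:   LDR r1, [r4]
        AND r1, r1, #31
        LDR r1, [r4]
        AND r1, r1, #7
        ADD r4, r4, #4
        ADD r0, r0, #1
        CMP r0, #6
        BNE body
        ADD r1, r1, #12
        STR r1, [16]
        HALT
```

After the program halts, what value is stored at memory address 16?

after MOV r1, #11: r1=11
after MOV r0, #1: r0=1
after MOV r4, #0: r4=0
after LDR r1, [r4]: r1=M[0]=23
after AND r1, r1, #31: r1=23&31=23
after LDR r1, [r4]: r1=M[0]=23
after AND r1, r1, #7: r1=23&7=7
after ADD r4, r4, #4: r4=0+4=4
after ADD r0, r0, #1: r0=1+1=2
CMP r0, #6  (cmp 2,6)
BNE body: taken
after LDR r1, [r4]: r1=M[4]=19
after AND r1, r1, #31: r1=19&31=19
after LDR r1, [r4]: r1=M[4]=19
after AND r1, r1, #7: r1=19&7=3
after ADD r4, r4, #4: r4=4+4=8
after ADD r0, r0, #1: r0=2+1=3
CMP r0, #6  (cmp 3,6)
BNE body: taken
after LDR r1, [r4]: r1=M[8]=23
after AND r1, r1, #31: r1=23&31=23
after LDR r1, [r4]: r1=M[8]=23
after AND r1, r1, #7: r1=23&7=7
after ADD r4, r4, #4: r4=8+4=12
after ADD r0, r0, #1: r0=3+1=4
CMP r0, #6  (cmp 4,6)
BNE body: taken
after LDR r1, [r4]: r1=M[12]=20
after AND r1, r1, #31: r1=20&31=20
after LDR r1, [r4]: r1=M[12]=20
after AND r1, r1, #7: r1=20&7=4
after ADD r4, r4, #4: r4=12+4=16
after ADD r0, r0, #1: r0=4+1=5
CMP r0, #6  (cmp 5,6)
BNE body: taken
after LDR r1, [r4]: r1=M[16]=-2
after AND r1, r1, #31: r1=(-2)&31=30
after LDR r1, [r4]: r1=M[16]=-2
after AND r1, r1, #7: r1=(-2)&7=6
after ADD r4, r4, #4: r4=16+4=20
after ADD r0, r0, #1: r0=5+1=6
CMP r0, #6  (cmp 6,6)
BNE body: not taken
after ADD r1, r1, #12: r1=6+12=18
STR r1, [16] → M[16]=18
halt.

18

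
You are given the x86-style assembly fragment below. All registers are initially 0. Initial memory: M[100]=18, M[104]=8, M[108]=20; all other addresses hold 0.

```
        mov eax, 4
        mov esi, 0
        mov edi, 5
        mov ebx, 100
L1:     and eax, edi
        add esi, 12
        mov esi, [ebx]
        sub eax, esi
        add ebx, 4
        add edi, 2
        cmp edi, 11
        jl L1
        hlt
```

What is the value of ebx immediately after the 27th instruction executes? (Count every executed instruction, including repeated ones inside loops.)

eax=4
esi=0
edi=5
ebx=100
eax=4&5=4
esi=0+12=12
esi=M[100]=18
eax=4-18=-14
ebx=100+4=104
edi=5+2=7
cmp edi, 11  (cmp 7,11)
jl L1: taken
eax=(-14)&7=2
esi=18+12=30
esi=M[104]=8
eax=2-8=-6
ebx=104+4=108
edi=7+2=9
cmp edi, 11  (cmp 9,11)
jl L1: taken
eax=(-6)&9=8
esi=8+12=20
esi=M[108]=20
eax=8-20=-12
ebx=108+4=112
edi=9+2=11
cmp edi, 11  (cmp 11,11)
After step 27: ebx = 112.

112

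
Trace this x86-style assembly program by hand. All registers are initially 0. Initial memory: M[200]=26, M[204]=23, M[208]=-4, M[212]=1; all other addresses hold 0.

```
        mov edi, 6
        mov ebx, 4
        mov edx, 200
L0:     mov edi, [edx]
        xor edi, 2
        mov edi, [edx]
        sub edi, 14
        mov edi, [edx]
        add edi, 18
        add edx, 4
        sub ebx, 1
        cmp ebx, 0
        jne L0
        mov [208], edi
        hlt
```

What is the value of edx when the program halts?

216

edi=6
ebx=4
edx=200
edi=M[200]=26
edi=26^2=24
edi=M[200]=26
edi=26-14=12
edi=M[200]=26
edi=26+18=44
edx=200+4=204
ebx=4-1=3
cmp ebx, 0  (cmp 3,0)
jne L0: taken
edi=M[204]=23
edi=23^2=21
edi=M[204]=23
edi=23-14=9
edi=M[204]=23
edi=23+18=41
edx=204+4=208
ebx=3-1=2
cmp ebx, 0  (cmp 2,0)
jne L0: taken
edi=M[208]=-4
edi=(-4)^2=-2
edi=M[208]=-4
edi=(-4)-14=-18
edi=M[208]=-4
edi=(-4)+18=14
edx=208+4=212
ebx=2-1=1
cmp ebx, 0  (cmp 1,0)
jne L0: taken
edi=M[212]=1
edi=1^2=3
edi=M[212]=1
edi=1-14=-13
edi=M[212]=1
edi=1+18=19
edx=212+4=216
ebx=1-1=0
cmp ebx, 0  (cmp 0,0)
jne L0: not taken
mov [208], edi → M[208]=19
halt.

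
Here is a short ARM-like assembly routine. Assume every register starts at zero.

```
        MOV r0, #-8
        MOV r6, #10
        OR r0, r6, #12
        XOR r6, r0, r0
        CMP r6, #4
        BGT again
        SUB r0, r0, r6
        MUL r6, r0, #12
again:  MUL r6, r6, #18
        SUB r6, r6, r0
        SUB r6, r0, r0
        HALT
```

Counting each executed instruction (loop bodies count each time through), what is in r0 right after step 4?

after MOV r0, #-8: r0=-8
after MOV r6, #10: r6=10
after OR r0, r6, #12: r0=10|12=14
after XOR r6, r0, r0: r6=14^14=0
After step 4: r0 = 14.

14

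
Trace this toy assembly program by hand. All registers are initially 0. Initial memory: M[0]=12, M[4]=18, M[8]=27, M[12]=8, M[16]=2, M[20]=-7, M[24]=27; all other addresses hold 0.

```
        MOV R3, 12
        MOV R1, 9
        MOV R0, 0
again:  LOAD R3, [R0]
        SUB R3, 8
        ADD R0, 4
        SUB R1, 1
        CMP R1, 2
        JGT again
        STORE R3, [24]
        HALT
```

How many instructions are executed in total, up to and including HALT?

47

after MOV R3, 12: R3=12
after MOV R1, 9: R1=9
after MOV R0, 0: R0=0
after LOAD R3, [R0]: R3=M[0]=12
after SUB R3, 8: R3=12-8=4
after ADD R0, 4: R0=0+4=4
after SUB R1, 1: R1=9-1=8
CMP R1, 2  (cmp 8,2)
JGT again: taken
after LOAD R3, [R0]: R3=M[4]=18
after SUB R3, 8: R3=18-8=10
after ADD R0, 4: R0=4+4=8
after SUB R1, 1: R1=8-1=7
CMP R1, 2  (cmp 7,2)
JGT again: taken
after LOAD R3, [R0]: R3=M[8]=27
after SUB R3, 8: R3=27-8=19
after ADD R0, 4: R0=8+4=12
after SUB R1, 1: R1=7-1=6
CMP R1, 2  (cmp 6,2)
JGT again: taken
after LOAD R3, [R0]: R3=M[12]=8
after SUB R3, 8: R3=8-8=0
after ADD R0, 4: R0=12+4=16
after SUB R1, 1: R1=6-1=5
CMP R1, 2  (cmp 5,2)
JGT again: taken
after LOAD R3, [R0]: R3=M[16]=2
after SUB R3, 8: R3=2-8=-6
after ADD R0, 4: R0=16+4=20
after SUB R1, 1: R1=5-1=4
CMP R1, 2  (cmp 4,2)
JGT again: taken
after LOAD R3, [R0]: R3=M[20]=-7
after SUB R3, 8: R3=(-7)-8=-15
after ADD R0, 4: R0=20+4=24
after SUB R1, 1: R1=4-1=3
CMP R1, 2  (cmp 3,2)
JGT again: taken
after LOAD R3, [R0]: R3=M[24]=27
after SUB R3, 8: R3=27-8=19
after ADD R0, 4: R0=24+4=28
after SUB R1, 1: R1=3-1=2
CMP R1, 2  (cmp 2,2)
JGT again: not taken
STORE R3, [24] → M[24]=19
halt.
Total executed instructions: 47.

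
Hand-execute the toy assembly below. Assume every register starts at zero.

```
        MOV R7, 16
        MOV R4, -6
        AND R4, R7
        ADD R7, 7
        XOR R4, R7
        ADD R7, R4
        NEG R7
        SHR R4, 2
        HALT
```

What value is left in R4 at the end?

1

after MOV R7, 16: R7=16
after MOV R4, -6: R4=-6
after AND R4, R7: R4=(-6)&16=16
after ADD R7, 7: R7=16+7=23
after XOR R4, R7: R4=16^23=7
after ADD R7, R4: R7=23+7=30
after NEG R7: R7=-(30)=-30
after SHR R4, 2: R4=7>>2=1
halt.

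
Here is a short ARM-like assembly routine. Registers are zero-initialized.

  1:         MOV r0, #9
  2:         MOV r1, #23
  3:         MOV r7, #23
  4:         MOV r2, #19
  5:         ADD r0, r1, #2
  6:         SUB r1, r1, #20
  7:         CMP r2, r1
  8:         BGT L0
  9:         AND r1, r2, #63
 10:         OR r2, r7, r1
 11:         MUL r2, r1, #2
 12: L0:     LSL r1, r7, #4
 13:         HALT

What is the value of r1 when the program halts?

368

MOV r0, #9 → r0=9
MOV r1, #23 → r1=23
MOV r7, #23 → r7=23
MOV r2, #19 → r2=19
ADD r0, r1, #2 → r0=23+2=25
SUB r1, r1, #20 → r1=23-20=3
CMP r2, r1  (cmp 19,3)
BGT L0: taken
LSL r1, r7, #4 → r1=23<<4=368
halt.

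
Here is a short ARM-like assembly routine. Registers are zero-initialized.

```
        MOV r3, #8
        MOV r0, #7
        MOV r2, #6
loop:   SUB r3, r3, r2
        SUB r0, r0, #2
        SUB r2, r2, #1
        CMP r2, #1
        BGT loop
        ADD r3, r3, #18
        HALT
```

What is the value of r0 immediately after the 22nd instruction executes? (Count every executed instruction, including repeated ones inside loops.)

-1

r3=8
r0=7
r2=6
r3=8-6=2
r0=7-2=5
r2=6-1=5
CMP r2, #1  (cmp 5,1)
BGT loop: taken
r3=2-5=-3
r0=5-2=3
r2=5-1=4
CMP r2, #1  (cmp 4,1)
BGT loop: taken
r3=(-3)-4=-7
r0=3-2=1
r2=4-1=3
CMP r2, #1  (cmp 3,1)
BGT loop: taken
r3=(-7)-3=-10
r0=1-2=-1
r2=3-1=2
CMP r2, #1  (cmp 2,1)
After step 22: r0 = -1.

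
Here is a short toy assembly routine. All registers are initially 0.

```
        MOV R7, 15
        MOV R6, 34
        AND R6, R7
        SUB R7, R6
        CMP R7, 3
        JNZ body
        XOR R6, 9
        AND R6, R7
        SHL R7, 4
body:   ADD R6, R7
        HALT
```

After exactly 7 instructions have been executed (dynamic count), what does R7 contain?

R7=15
R6=34
R6=34&15=2
R7=15-2=13
CMP R7, 3  (cmp 13,3)
JNZ body: taken
R6=2+13=15
After step 7: R7 = 13.

13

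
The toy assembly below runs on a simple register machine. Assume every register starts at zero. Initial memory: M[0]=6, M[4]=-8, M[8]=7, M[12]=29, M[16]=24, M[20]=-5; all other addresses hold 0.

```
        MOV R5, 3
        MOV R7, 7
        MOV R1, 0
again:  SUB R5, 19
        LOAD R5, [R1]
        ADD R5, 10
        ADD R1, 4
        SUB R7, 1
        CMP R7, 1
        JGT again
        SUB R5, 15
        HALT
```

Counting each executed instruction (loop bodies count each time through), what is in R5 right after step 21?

after MOV R5, 3: R5=3
after MOV R7, 7: R7=7
after MOV R1, 0: R1=0
after SUB R5, 19: R5=3-19=-16
after LOAD R5, [R1]: R5=M[0]=6
after ADD R5, 10: R5=6+10=16
after ADD R1, 4: R1=0+4=4
after SUB R7, 1: R7=7-1=6
CMP R7, 1  (cmp 6,1)
JGT again: taken
after SUB R5, 19: R5=16-19=-3
after LOAD R5, [R1]: R5=M[4]=-8
after ADD R5, 10: R5=(-8)+10=2
after ADD R1, 4: R1=4+4=8
after SUB R7, 1: R7=6-1=5
CMP R7, 1  (cmp 5,1)
JGT again: taken
after SUB R5, 19: R5=2-19=-17
after LOAD R5, [R1]: R5=M[8]=7
after ADD R5, 10: R5=7+10=17
after ADD R1, 4: R1=8+4=12
After step 21: R5 = 17.

17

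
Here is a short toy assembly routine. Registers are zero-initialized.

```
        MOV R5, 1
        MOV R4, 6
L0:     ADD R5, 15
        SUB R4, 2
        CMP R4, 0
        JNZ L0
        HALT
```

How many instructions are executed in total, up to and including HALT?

after MOV R5, 1: R5=1
after MOV R4, 6: R4=6
after ADD R5, 15: R5=1+15=16
after SUB R4, 2: R4=6-2=4
CMP R4, 0  (cmp 4,0)
JNZ L0: taken
after ADD R5, 15: R5=16+15=31
after SUB R4, 2: R4=4-2=2
CMP R4, 0  (cmp 2,0)
JNZ L0: taken
after ADD R5, 15: R5=31+15=46
after SUB R4, 2: R4=2-2=0
CMP R4, 0  (cmp 0,0)
JNZ L0: not taken
halt.
Total executed instructions: 15.

15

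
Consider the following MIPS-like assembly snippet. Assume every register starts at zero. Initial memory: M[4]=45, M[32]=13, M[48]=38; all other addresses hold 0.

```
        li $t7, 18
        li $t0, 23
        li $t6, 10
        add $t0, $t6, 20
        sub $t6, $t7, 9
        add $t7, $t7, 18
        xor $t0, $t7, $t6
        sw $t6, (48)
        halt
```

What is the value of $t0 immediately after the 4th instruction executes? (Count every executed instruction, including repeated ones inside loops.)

after li $t7, 18: $t7=18
after li $t0, 23: $t0=23
after li $t6, 10: $t6=10
after add $t0, $t6, 20: $t0=10+20=30
After step 4: $t0 = 30.

30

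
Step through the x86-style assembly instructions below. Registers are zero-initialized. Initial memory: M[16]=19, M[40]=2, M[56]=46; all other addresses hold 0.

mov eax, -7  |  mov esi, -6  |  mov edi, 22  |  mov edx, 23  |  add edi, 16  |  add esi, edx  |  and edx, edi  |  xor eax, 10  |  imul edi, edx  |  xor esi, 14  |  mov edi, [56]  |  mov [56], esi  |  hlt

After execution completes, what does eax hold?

-13

mov eax, -7 → eax=-7
mov esi, -6 → esi=-6
mov edi, 22 → edi=22
mov edx, 23 → edx=23
add edi, 16 → edi=22+16=38
add esi, edx → esi=(-6)+23=17
and edx, edi → edx=23&38=6
xor eax, 10 → eax=(-7)^10=-13
imul edi, edx → edi=38*6=228
xor esi, 14 → esi=17^14=31
mov edi, [56] → edi=M[56]=46
mov [56], esi → M[56]=31
halt.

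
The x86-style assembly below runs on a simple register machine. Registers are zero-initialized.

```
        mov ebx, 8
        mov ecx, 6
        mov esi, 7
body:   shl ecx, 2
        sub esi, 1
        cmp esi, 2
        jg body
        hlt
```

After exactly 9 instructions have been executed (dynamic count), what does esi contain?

ebx=8
ecx=6
esi=7
ecx=6<<2=24
esi=7-1=6
cmp esi, 2  (cmp 6,2)
jg body: taken
ecx=24<<2=96
esi=6-1=5
After step 9: esi = 5.

5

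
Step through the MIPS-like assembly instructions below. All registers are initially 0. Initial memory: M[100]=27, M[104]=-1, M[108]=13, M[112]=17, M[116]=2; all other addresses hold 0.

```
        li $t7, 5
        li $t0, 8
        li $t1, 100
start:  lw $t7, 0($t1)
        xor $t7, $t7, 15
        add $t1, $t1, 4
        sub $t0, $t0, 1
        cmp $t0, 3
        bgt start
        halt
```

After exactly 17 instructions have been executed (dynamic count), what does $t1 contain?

$t7=5
$t0=8
$t1=100
$t7=M[100]=27
$t7=27^15=20
$t1=100+4=104
$t0=8-1=7
cmp $t0, 3  (cmp 7,3)
bgt start: taken
$t7=M[104]=-1
$t7=(-1)^15=-16
$t1=104+4=108
$t0=7-1=6
cmp $t0, 3  (cmp 6,3)
bgt start: taken
$t7=M[108]=13
$t7=13^15=2
After step 17: $t1 = 108.

108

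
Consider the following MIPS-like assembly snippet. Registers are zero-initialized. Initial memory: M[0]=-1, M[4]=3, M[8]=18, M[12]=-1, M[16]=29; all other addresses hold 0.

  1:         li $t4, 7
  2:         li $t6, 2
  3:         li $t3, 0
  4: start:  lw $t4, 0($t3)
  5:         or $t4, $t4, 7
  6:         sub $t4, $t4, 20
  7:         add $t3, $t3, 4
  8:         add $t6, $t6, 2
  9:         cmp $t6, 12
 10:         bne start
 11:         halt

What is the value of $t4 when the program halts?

11

$t4=7
$t6=2
$t3=0
$t4=M[0]=-1
$t4=(-1)|7=-1
$t4=(-1)-20=-21
$t3=0+4=4
$t6=2+2=4
cmp $t6, 12  (cmp 4,12)
bne start: taken
$t4=M[4]=3
$t4=3|7=7
$t4=7-20=-13
$t3=4+4=8
$t6=4+2=6
cmp $t6, 12  (cmp 6,12)
bne start: taken
$t4=M[8]=18
$t4=18|7=23
$t4=23-20=3
$t3=8+4=12
$t6=6+2=8
cmp $t6, 12  (cmp 8,12)
bne start: taken
$t4=M[12]=-1
$t4=(-1)|7=-1
$t4=(-1)-20=-21
$t3=12+4=16
$t6=8+2=10
cmp $t6, 12  (cmp 10,12)
bne start: taken
$t4=M[16]=29
$t4=29|7=31
$t4=31-20=11
$t3=16+4=20
$t6=10+2=12
cmp $t6, 12  (cmp 12,12)
bne start: not taken
halt.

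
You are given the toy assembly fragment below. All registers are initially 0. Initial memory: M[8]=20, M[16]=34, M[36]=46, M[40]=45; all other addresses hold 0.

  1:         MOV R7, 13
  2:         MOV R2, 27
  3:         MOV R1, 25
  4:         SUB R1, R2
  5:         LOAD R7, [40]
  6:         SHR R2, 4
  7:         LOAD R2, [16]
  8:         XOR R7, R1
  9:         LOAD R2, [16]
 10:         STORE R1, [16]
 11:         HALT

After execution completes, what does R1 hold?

MOV R7, 13 → R7=13
MOV R2, 27 → R2=27
MOV R1, 25 → R1=25
SUB R1, R2 → R1=25-27=-2
LOAD R7, [40] → R7=M[40]=45
SHR R2, 4 → R2=27>>4=1
LOAD R2, [16] → R2=M[16]=34
XOR R7, R1 → R7=45^(-2)=-45
LOAD R2, [16] → R2=M[16]=34
STORE R1, [16] → M[16]=-2
halt.

-2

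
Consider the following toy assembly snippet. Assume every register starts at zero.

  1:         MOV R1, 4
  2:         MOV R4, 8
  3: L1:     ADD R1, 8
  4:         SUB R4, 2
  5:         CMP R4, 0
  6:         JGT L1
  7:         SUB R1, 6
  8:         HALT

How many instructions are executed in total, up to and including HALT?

20

after MOV R1, 4: R1=4
after MOV R4, 8: R4=8
after ADD R1, 8: R1=4+8=12
after SUB R4, 2: R4=8-2=6
CMP R4, 0  (cmp 6,0)
JGT L1: taken
after ADD R1, 8: R1=12+8=20
after SUB R4, 2: R4=6-2=4
CMP R4, 0  (cmp 4,0)
JGT L1: taken
after ADD R1, 8: R1=20+8=28
after SUB R4, 2: R4=4-2=2
CMP R4, 0  (cmp 2,0)
JGT L1: taken
after ADD R1, 8: R1=28+8=36
after SUB R4, 2: R4=2-2=0
CMP R4, 0  (cmp 0,0)
JGT L1: not taken
after SUB R1, 6: R1=36-6=30
halt.
Total executed instructions: 20.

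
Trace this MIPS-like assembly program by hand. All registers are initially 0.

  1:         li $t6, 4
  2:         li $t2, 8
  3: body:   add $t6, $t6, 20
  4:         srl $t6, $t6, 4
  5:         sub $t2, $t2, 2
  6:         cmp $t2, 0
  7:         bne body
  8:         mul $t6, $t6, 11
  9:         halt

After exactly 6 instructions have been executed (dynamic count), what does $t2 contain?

6

after li $t6, 4: $t6=4
after li $t2, 8: $t2=8
after add $t6, $t6, 20: $t6=4+20=24
after srl $t6, $t6, 4: $t6=24>>4=1
after sub $t2, $t2, 2: $t2=8-2=6
cmp $t2, 0  (cmp 6,0)
After step 6: $t2 = 6.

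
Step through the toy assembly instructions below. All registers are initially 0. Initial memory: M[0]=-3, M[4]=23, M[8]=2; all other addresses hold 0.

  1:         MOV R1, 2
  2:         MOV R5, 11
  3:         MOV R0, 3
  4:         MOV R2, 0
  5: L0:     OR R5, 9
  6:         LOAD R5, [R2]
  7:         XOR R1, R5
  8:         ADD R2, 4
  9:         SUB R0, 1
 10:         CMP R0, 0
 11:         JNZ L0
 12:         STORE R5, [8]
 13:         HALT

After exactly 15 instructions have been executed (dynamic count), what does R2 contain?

after MOV R1, 2: R1=2
after MOV R5, 11: R5=11
after MOV R0, 3: R0=3
after MOV R2, 0: R2=0
after OR R5, 9: R5=11|9=11
after LOAD R5, [R2]: R5=M[0]=-3
after XOR R1, R5: R1=2^(-3)=-1
after ADD R2, 4: R2=0+4=4
after SUB R0, 1: R0=3-1=2
CMP R0, 0  (cmp 2,0)
JNZ L0: taken
after OR R5, 9: R5=(-3)|9=-3
after LOAD R5, [R2]: R5=M[4]=23
after XOR R1, R5: R1=(-1)^23=-24
after ADD R2, 4: R2=4+4=8
After step 15: R2 = 8.

8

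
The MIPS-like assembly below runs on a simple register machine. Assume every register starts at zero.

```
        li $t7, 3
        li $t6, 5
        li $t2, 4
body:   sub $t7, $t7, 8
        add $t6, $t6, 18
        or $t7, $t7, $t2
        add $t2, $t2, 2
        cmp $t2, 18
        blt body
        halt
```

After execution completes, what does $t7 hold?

li $t7, 3 → $t7=3
li $t6, 5 → $t6=5
li $t2, 4 → $t2=4
sub $t7, $t7, 8 → $t7=3-8=-5
add $t6, $t6, 18 → $t6=5+18=23
or $t7, $t7, $t2 → $t7=(-5)|4=-1
add $t2, $t2, 2 → $t2=4+2=6
cmp $t2, 18  (cmp 6,18)
blt body: taken
sub $t7, $t7, 8 → $t7=(-1)-8=-9
add $t6, $t6, 18 → $t6=23+18=41
or $t7, $t7, $t2 → $t7=(-9)|6=-9
add $t2, $t2, 2 → $t2=6+2=8
cmp $t2, 18  (cmp 8,18)
blt body: taken
sub $t7, $t7, 8 → $t7=(-9)-8=-17
add $t6, $t6, 18 → $t6=41+18=59
or $t7, $t7, $t2 → $t7=(-17)|8=-17
add $t2, $t2, 2 → $t2=8+2=10
cmp $t2, 18  (cmp 10,18)
blt body: taken
sub $t7, $t7, 8 → $t7=(-17)-8=-25
add $t6, $t6, 18 → $t6=59+18=77
or $t7, $t7, $t2 → $t7=(-25)|10=-17
add $t2, $t2, 2 → $t2=10+2=12
cmp $t2, 18  (cmp 12,18)
blt body: taken
sub $t7, $t7, 8 → $t7=(-17)-8=-25
add $t6, $t6, 18 → $t6=77+18=95
or $t7, $t7, $t2 → $t7=(-25)|12=-17
add $t2, $t2, 2 → $t2=12+2=14
cmp $t2, 18  (cmp 14,18)
blt body: taken
sub $t7, $t7, 8 → $t7=(-17)-8=-25
add $t6, $t6, 18 → $t6=95+18=113
or $t7, $t7, $t2 → $t7=(-25)|14=-17
add $t2, $t2, 2 → $t2=14+2=16
cmp $t2, 18  (cmp 16,18)
blt body: taken
sub $t7, $t7, 8 → $t7=(-17)-8=-25
add $t6, $t6, 18 → $t6=113+18=131
or $t7, $t7, $t2 → $t7=(-25)|16=-9
add $t2, $t2, 2 → $t2=16+2=18
cmp $t2, 18  (cmp 18,18)
blt body: not taken
halt.

-9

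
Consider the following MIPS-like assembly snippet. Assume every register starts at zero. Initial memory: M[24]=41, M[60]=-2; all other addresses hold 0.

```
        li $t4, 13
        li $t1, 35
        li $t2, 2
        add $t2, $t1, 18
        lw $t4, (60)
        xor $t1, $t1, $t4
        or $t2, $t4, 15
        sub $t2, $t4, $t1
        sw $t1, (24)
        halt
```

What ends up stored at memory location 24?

-35

after li $t4, 13: $t4=13
after li $t1, 35: $t1=35
after li $t2, 2: $t2=2
after add $t2, $t1, 18: $t2=35+18=53
after lw $t4, (60): $t4=M[60]=-2
after xor $t1, $t1, $t4: $t1=35^(-2)=-35
after or $t2, $t4, 15: $t2=(-2)|15=-1
after sub $t2, $t4, $t1: $t2=(-2)-(-35)=33
sw $t1, (24) → M[24]=-35
halt.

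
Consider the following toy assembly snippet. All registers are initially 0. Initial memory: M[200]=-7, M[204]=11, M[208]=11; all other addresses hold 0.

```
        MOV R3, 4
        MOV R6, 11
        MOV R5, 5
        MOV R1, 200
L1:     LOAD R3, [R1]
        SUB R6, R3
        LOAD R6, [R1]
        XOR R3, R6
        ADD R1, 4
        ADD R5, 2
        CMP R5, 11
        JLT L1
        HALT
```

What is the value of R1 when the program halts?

212

after MOV R3, 4: R3=4
after MOV R6, 11: R6=11
after MOV R5, 5: R5=5
after MOV R1, 200: R1=200
after LOAD R3, [R1]: R3=M[200]=-7
after SUB R6, R3: R6=11-(-7)=18
after LOAD R6, [R1]: R6=M[200]=-7
after XOR R3, R6: R3=(-7)^(-7)=0
after ADD R1, 4: R1=200+4=204
after ADD R5, 2: R5=5+2=7
CMP R5, 11  (cmp 7,11)
JLT L1: taken
after LOAD R3, [R1]: R3=M[204]=11
after SUB R6, R3: R6=(-7)-11=-18
after LOAD R6, [R1]: R6=M[204]=11
after XOR R3, R6: R3=11^11=0
after ADD R1, 4: R1=204+4=208
after ADD R5, 2: R5=7+2=9
CMP R5, 11  (cmp 9,11)
JLT L1: taken
after LOAD R3, [R1]: R3=M[208]=11
after SUB R6, R3: R6=11-11=0
after LOAD R6, [R1]: R6=M[208]=11
after XOR R3, R6: R3=11^11=0
after ADD R1, 4: R1=208+4=212
after ADD R5, 2: R5=9+2=11
CMP R5, 11  (cmp 11,11)
JLT L1: not taken
halt.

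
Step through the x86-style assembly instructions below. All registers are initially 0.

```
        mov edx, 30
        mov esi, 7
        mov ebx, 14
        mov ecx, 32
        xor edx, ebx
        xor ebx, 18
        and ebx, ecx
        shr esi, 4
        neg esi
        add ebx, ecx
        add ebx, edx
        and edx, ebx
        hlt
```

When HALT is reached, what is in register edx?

16

after mov edx, 30: edx=30
after mov esi, 7: esi=7
after mov ebx, 14: ebx=14
after mov ecx, 32: ecx=32
after xor edx, ebx: edx=30^14=16
after xor ebx, 18: ebx=14^18=28
after and ebx, ecx: ebx=28&32=0
after shr esi, 4: esi=7>>4=0
after neg esi: esi=-(0)=0
after add ebx, ecx: ebx=0+32=32
after add ebx, edx: ebx=32+16=48
after and edx, ebx: edx=16&48=16
halt.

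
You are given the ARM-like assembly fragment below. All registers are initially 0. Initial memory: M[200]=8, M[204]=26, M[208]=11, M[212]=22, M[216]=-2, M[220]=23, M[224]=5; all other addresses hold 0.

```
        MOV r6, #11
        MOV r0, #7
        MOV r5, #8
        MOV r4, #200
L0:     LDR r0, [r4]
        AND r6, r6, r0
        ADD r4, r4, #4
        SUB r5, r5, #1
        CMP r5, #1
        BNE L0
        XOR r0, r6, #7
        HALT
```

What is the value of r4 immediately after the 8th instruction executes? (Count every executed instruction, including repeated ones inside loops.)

204

MOV r6, #11 → r6=11
MOV r0, #7 → r0=7
MOV r5, #8 → r5=8
MOV r4, #200 → r4=200
LDR r0, [r4] → r0=M[200]=8
AND r6, r6, r0 → r6=11&8=8
ADD r4, r4, #4 → r4=200+4=204
SUB r5, r5, #1 → r5=8-1=7
After step 8: r4 = 204.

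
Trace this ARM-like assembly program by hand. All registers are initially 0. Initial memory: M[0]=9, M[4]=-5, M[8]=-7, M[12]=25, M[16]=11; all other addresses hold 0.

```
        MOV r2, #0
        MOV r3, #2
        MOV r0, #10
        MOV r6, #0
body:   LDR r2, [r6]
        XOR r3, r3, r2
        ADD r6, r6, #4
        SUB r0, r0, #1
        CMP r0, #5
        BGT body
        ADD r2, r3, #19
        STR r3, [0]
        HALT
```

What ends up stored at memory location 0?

27

r2=0
r3=2
r0=10
r6=0
r2=M[0]=9
r3=2^9=11
r6=0+4=4
r0=10-1=9
CMP r0, #5  (cmp 9,5)
BGT body: taken
r2=M[4]=-5
r3=11^(-5)=-16
r6=4+4=8
r0=9-1=8
CMP r0, #5  (cmp 8,5)
BGT body: taken
r2=M[8]=-7
r3=(-16)^(-7)=9
r6=8+4=12
r0=8-1=7
CMP r0, #5  (cmp 7,5)
BGT body: taken
r2=M[12]=25
r3=9^25=16
r6=12+4=16
r0=7-1=6
CMP r0, #5  (cmp 6,5)
BGT body: taken
r2=M[16]=11
r3=16^11=27
r6=16+4=20
r0=6-1=5
CMP r0, #5  (cmp 5,5)
BGT body: not taken
r2=27+19=46
STR r3, [0] → M[0]=27
halt.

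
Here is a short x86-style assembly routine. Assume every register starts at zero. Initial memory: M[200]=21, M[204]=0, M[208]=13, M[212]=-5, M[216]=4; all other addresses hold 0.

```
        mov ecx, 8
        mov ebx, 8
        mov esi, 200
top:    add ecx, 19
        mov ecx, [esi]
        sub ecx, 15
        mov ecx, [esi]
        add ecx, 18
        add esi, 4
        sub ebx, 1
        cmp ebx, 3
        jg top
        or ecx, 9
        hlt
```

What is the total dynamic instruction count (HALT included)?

after mov ecx, 8: ecx=8
after mov ebx, 8: ebx=8
after mov esi, 200: esi=200
after add ecx, 19: ecx=8+19=27
after mov ecx, [esi]: ecx=M[200]=21
after sub ecx, 15: ecx=21-15=6
after mov ecx, [esi]: ecx=M[200]=21
after add ecx, 18: ecx=21+18=39
after add esi, 4: esi=200+4=204
after sub ebx, 1: ebx=8-1=7
cmp ebx, 3  (cmp 7,3)
jg top: taken
after add ecx, 19: ecx=39+19=58
after mov ecx, [esi]: ecx=M[204]=0
after sub ecx, 15: ecx=0-15=-15
after mov ecx, [esi]: ecx=M[204]=0
after add ecx, 18: ecx=0+18=18
after add esi, 4: esi=204+4=208
after sub ebx, 1: ebx=7-1=6
cmp ebx, 3  (cmp 6,3)
jg top: taken
after add ecx, 19: ecx=18+19=37
after mov ecx, [esi]: ecx=M[208]=13
after sub ecx, 15: ecx=13-15=-2
after mov ecx, [esi]: ecx=M[208]=13
after add ecx, 18: ecx=13+18=31
after add esi, 4: esi=208+4=212
after sub ebx, 1: ebx=6-1=5
cmp ebx, 3  (cmp 5,3)
jg top: taken
after add ecx, 19: ecx=31+19=50
after mov ecx, [esi]: ecx=M[212]=-5
after sub ecx, 15: ecx=(-5)-15=-20
after mov ecx, [esi]: ecx=M[212]=-5
after add ecx, 18: ecx=(-5)+18=13
after add esi, 4: esi=212+4=216
after sub ebx, 1: ebx=5-1=4
cmp ebx, 3  (cmp 4,3)
jg top: taken
after add ecx, 19: ecx=13+19=32
after mov ecx, [esi]: ecx=M[216]=4
after sub ecx, 15: ecx=4-15=-11
after mov ecx, [esi]: ecx=M[216]=4
after add ecx, 18: ecx=4+18=22
after add esi, 4: esi=216+4=220
after sub ebx, 1: ebx=4-1=3
cmp ebx, 3  (cmp 3,3)
jg top: not taken
after or ecx, 9: ecx=22|9=31
halt.
Total executed instructions: 50.

50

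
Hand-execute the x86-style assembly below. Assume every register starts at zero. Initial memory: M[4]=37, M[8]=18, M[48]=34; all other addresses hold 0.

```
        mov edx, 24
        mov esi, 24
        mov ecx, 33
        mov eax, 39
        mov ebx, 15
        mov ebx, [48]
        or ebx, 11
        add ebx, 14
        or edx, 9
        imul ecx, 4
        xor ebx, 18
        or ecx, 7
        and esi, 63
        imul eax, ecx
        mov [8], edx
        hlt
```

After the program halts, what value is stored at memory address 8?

25

mov edx, 24 → edx=24
mov esi, 24 → esi=24
mov ecx, 33 → ecx=33
mov eax, 39 → eax=39
mov ebx, 15 → ebx=15
mov ebx, [48] → ebx=M[48]=34
or ebx, 11 → ebx=34|11=43
add ebx, 14 → ebx=43+14=57
or edx, 9 → edx=24|9=25
imul ecx, 4 → ecx=33*4=132
xor ebx, 18 → ebx=57^18=43
or ecx, 7 → ecx=132|7=135
and esi, 63 → esi=24&63=24
imul eax, ecx → eax=39*135=5265
mov [8], edx → M[8]=25
halt.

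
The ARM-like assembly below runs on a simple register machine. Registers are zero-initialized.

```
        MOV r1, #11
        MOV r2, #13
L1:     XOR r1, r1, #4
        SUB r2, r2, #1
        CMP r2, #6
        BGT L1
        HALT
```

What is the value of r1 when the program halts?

15

r1=11
r2=13
r1=11^4=15
r2=13-1=12
CMP r2, #6  (cmp 12,6)
BGT L1: taken
r1=15^4=11
r2=12-1=11
CMP r2, #6  (cmp 11,6)
BGT L1: taken
r1=11^4=15
r2=11-1=10
CMP r2, #6  (cmp 10,6)
BGT L1: taken
r1=15^4=11
r2=10-1=9
CMP r2, #6  (cmp 9,6)
BGT L1: taken
r1=11^4=15
r2=9-1=8
CMP r2, #6  (cmp 8,6)
BGT L1: taken
r1=15^4=11
r2=8-1=7
CMP r2, #6  (cmp 7,6)
BGT L1: taken
r1=11^4=15
r2=7-1=6
CMP r2, #6  (cmp 6,6)
BGT L1: not taken
halt.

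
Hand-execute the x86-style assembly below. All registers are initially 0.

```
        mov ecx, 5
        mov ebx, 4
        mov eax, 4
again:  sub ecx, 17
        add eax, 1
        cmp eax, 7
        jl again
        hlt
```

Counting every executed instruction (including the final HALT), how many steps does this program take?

mov ecx, 5 → ecx=5
mov ebx, 4 → ebx=4
mov eax, 4 → eax=4
sub ecx, 17 → ecx=5-17=-12
add eax, 1 → eax=4+1=5
cmp eax, 7  (cmp 5,7)
jl again: taken
sub ecx, 17 → ecx=(-12)-17=-29
add eax, 1 → eax=5+1=6
cmp eax, 7  (cmp 6,7)
jl again: taken
sub ecx, 17 → ecx=(-29)-17=-46
add eax, 1 → eax=6+1=7
cmp eax, 7  (cmp 7,7)
jl again: not taken
halt.
Total executed instructions: 16.

16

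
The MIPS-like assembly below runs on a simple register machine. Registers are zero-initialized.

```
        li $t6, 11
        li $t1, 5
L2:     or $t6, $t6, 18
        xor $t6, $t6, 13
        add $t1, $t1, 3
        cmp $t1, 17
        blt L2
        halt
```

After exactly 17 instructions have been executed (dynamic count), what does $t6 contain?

22

after li $t6, 11: $t6=11
after li $t1, 5: $t1=5
after or $t6, $t6, 18: $t6=11|18=27
after xor $t6, $t6, 13: $t6=27^13=22
after add $t1, $t1, 3: $t1=5+3=8
cmp $t1, 17  (cmp 8,17)
blt L2: taken
after or $t6, $t6, 18: $t6=22|18=22
after xor $t6, $t6, 13: $t6=22^13=27
after add $t1, $t1, 3: $t1=8+3=11
cmp $t1, 17  (cmp 11,17)
blt L2: taken
after or $t6, $t6, 18: $t6=27|18=27
after xor $t6, $t6, 13: $t6=27^13=22
after add $t1, $t1, 3: $t1=11+3=14
cmp $t1, 17  (cmp 14,17)
blt L2: taken
After step 17: $t6 = 22.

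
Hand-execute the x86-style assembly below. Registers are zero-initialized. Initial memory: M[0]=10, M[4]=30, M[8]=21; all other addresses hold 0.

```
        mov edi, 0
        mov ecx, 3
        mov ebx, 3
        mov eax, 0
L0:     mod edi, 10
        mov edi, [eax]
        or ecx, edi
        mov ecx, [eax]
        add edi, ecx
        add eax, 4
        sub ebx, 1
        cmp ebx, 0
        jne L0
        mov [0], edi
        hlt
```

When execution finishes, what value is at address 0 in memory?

after mov edi, 0: edi=0
after mov ecx, 3: ecx=3
after mov ebx, 3: ebx=3
after mov eax, 0: eax=0
after mod edi, 10: edi=0%10=0
after mov edi, [eax]: edi=M[0]=10
after or ecx, edi: ecx=3|10=11
after mov ecx, [eax]: ecx=M[0]=10
after add edi, ecx: edi=10+10=20
after add eax, 4: eax=0+4=4
after sub ebx, 1: ebx=3-1=2
cmp ebx, 0  (cmp 2,0)
jne L0: taken
after mod edi, 10: edi=20%10=0
after mov edi, [eax]: edi=M[4]=30
after or ecx, edi: ecx=10|30=30
after mov ecx, [eax]: ecx=M[4]=30
after add edi, ecx: edi=30+30=60
after add eax, 4: eax=4+4=8
after sub ebx, 1: ebx=2-1=1
cmp ebx, 0  (cmp 1,0)
jne L0: taken
after mod edi, 10: edi=60%10=0
after mov edi, [eax]: edi=M[8]=21
after or ecx, edi: ecx=30|21=31
after mov ecx, [eax]: ecx=M[8]=21
after add edi, ecx: edi=21+21=42
after add eax, 4: eax=8+4=12
after sub ebx, 1: ebx=1-1=0
cmp ebx, 0  (cmp 0,0)
jne L0: not taken
mov [0], edi → M[0]=42
halt.

42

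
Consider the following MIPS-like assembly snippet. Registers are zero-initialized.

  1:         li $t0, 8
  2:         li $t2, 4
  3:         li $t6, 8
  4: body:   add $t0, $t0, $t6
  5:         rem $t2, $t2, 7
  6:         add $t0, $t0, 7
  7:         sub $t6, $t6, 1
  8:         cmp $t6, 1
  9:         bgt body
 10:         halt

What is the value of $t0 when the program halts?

92

$t0=8
$t2=4
$t6=8
$t0=8+8=16
$t2=4%7=4
$t0=16+7=23
$t6=8-1=7
cmp $t6, 1  (cmp 7,1)
bgt body: taken
$t0=23+7=30
$t2=4%7=4
$t0=30+7=37
$t6=7-1=6
cmp $t6, 1  (cmp 6,1)
bgt body: taken
$t0=37+6=43
$t2=4%7=4
$t0=43+7=50
$t6=6-1=5
cmp $t6, 1  (cmp 5,1)
bgt body: taken
$t0=50+5=55
$t2=4%7=4
$t0=55+7=62
$t6=5-1=4
cmp $t6, 1  (cmp 4,1)
bgt body: taken
$t0=62+4=66
$t2=4%7=4
$t0=66+7=73
$t6=4-1=3
cmp $t6, 1  (cmp 3,1)
bgt body: taken
$t0=73+3=76
$t2=4%7=4
$t0=76+7=83
$t6=3-1=2
cmp $t6, 1  (cmp 2,1)
bgt body: taken
$t0=83+2=85
$t2=4%7=4
$t0=85+7=92
$t6=2-1=1
cmp $t6, 1  (cmp 1,1)
bgt body: not taken
halt.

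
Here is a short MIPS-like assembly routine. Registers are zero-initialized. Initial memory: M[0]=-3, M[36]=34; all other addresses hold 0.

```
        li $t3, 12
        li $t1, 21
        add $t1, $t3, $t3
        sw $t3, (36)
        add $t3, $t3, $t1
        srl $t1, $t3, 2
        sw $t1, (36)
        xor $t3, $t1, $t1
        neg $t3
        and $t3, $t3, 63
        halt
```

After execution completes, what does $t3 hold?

$t3=12
$t1=21
$t1=12+12=24
sw $t3, (36) → M[36]=12
$t3=12+24=36
$t1=36>>2=9
sw $t1, (36) → M[36]=9
$t3=9^9=0
$t3=-(0)=0
$t3=0&63=0
halt.

0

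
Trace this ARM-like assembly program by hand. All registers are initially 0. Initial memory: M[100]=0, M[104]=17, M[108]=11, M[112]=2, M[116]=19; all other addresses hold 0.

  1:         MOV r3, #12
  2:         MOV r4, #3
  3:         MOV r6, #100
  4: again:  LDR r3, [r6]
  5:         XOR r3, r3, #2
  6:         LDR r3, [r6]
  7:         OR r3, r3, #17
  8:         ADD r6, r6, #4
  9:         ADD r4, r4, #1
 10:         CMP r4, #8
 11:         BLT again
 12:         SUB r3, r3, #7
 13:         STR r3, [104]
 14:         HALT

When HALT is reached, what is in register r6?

MOV r3, #12 → r3=12
MOV r4, #3 → r4=3
MOV r6, #100 → r6=100
LDR r3, [r6] → r3=M[100]=0
XOR r3, r3, #2 → r3=0^2=2
LDR r3, [r6] → r3=M[100]=0
OR r3, r3, #17 → r3=0|17=17
ADD r6, r6, #4 → r6=100+4=104
ADD r4, r4, #1 → r4=3+1=4
CMP r4, #8  (cmp 4,8)
BLT again: taken
LDR r3, [r6] → r3=M[104]=17
XOR r3, r3, #2 → r3=17^2=19
LDR r3, [r6] → r3=M[104]=17
OR r3, r3, #17 → r3=17|17=17
ADD r6, r6, #4 → r6=104+4=108
ADD r4, r4, #1 → r4=4+1=5
CMP r4, #8  (cmp 5,8)
BLT again: taken
LDR r3, [r6] → r3=M[108]=11
XOR r3, r3, #2 → r3=11^2=9
LDR r3, [r6] → r3=M[108]=11
OR r3, r3, #17 → r3=11|17=27
ADD r6, r6, #4 → r6=108+4=112
ADD r4, r4, #1 → r4=5+1=6
CMP r4, #8  (cmp 6,8)
BLT again: taken
LDR r3, [r6] → r3=M[112]=2
XOR r3, r3, #2 → r3=2^2=0
LDR r3, [r6] → r3=M[112]=2
OR r3, r3, #17 → r3=2|17=19
ADD r6, r6, #4 → r6=112+4=116
ADD r4, r4, #1 → r4=6+1=7
CMP r4, #8  (cmp 7,8)
BLT again: taken
LDR r3, [r6] → r3=M[116]=19
XOR r3, r3, #2 → r3=19^2=17
LDR r3, [r6] → r3=M[116]=19
OR r3, r3, #17 → r3=19|17=19
ADD r6, r6, #4 → r6=116+4=120
ADD r4, r4, #1 → r4=7+1=8
CMP r4, #8  (cmp 8,8)
BLT again: not taken
SUB r3, r3, #7 → r3=19-7=12
STR r3, [104] → M[104]=12
halt.

120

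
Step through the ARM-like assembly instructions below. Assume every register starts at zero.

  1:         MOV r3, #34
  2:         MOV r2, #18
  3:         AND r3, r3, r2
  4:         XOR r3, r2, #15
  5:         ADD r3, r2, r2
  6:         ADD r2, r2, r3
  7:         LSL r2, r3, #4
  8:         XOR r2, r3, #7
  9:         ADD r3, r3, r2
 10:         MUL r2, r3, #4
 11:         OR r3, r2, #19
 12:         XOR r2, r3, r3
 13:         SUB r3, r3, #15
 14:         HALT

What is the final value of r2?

after MOV r3, #34: r3=34
after MOV r2, #18: r2=18
after AND r3, r3, r2: r3=34&18=2
after XOR r3, r2, #15: r3=18^15=29
after ADD r3, r2, r2: r3=18+18=36
after ADD r2, r2, r3: r2=18+36=54
after LSL r2, r3, #4: r2=36<<4=576
after XOR r2, r3, #7: r2=36^7=35
after ADD r3, r3, r2: r3=36+35=71
after MUL r2, r3, #4: r2=71*4=284
after OR r3, r2, #19: r3=284|19=287
after XOR r2, r3, r3: r2=287^287=0
after SUB r3, r3, #15: r3=287-15=272
halt.

0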